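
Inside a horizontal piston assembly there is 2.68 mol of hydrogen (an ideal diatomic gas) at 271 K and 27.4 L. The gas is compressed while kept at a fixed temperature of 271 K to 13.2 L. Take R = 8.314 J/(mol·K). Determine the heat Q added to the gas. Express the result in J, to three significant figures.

Q ≈ -4410 J

Isothermal ⇒ ΔU = 0, so Q = W = nRT ln(V₂/V₁).
Q = (2.68)(8.314)(271) ln(13.2/27.4) = 6038 × -0.7303 = -4410 J.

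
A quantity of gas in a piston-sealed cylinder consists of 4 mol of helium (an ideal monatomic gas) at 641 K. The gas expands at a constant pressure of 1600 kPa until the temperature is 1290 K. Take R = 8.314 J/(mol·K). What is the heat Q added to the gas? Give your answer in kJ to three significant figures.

Isobaric: W = nRΔT = (4)(8.314)(649) = 21583 J.
ΔU = nCᵥΔT with Cᵥ = 3R/2: ΔU = (4)(12.47)(649) = 32375 J.
Q = ΔU + W = 32375 + 21583 = 53958 J.

Q ≈ 54.0 kJ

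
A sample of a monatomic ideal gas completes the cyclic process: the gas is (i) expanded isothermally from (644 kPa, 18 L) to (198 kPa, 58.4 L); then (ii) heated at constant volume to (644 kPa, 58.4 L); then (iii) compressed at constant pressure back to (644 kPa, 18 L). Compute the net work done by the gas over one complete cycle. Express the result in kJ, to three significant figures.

W_net ≈ -12.4 kJ

Leg (i): W = PᵢVᵢ ln(V_f/Vᵢ) = (11592) ln(58.4/18) = 13643 J.
Leg (ii): W = 0.
Leg (iii): W = PΔV = (644)(18 − 58.4) = -26018 J.
W_net = 13643 − 26018 = -12374 J.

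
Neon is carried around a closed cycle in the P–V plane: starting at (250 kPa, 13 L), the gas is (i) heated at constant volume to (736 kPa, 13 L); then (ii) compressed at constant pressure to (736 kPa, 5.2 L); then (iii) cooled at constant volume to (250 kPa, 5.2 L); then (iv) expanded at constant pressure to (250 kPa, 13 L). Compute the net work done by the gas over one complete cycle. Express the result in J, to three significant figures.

W_net ≈ -3790 J

Constant-volume legs do no work.
W(ii) = (736)(5.2 − 13) = -5741 J; W(iv) = (250)(13 − 5.2) = 1950 J.
W_net = -5741 + 1950 = -3791 J (the counter-clockwise enclosed area).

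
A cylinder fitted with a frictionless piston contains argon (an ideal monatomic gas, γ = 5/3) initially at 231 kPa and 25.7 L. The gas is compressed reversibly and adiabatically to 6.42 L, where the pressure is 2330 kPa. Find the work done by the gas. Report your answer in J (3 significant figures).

Adiabatic: W = (P₁V₁ − P₂V₂)/(γ − 1) with γ = 5/3.
P₁V₁ = 5937 J, P₂V₂ = 14959 J.
W = (5937 − 14959) / 0.6667 = -13533 J.

W ≈ -13500 J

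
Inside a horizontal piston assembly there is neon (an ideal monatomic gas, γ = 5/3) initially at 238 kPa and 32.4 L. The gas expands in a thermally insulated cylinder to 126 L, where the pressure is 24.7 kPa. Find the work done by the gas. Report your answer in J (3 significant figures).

W ≈ 6900 J

Adiabatic: W = (P₁V₁ − P₂V₂)/(γ − 1) with γ = 5/3.
P₁V₁ = 7711 J, P₂V₂ = 3112 J.
W = (7711 − 3112) / 0.6667 = 6898 J.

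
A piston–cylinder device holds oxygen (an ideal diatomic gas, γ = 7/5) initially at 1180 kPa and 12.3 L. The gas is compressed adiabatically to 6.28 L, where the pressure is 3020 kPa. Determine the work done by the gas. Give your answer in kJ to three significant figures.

W ≈ -11.1 kJ

Adiabatic: W = (P₁V₁ − P₂V₂)/(γ − 1) with γ = 7/5.
P₁V₁ = 14514 J, P₂V₂ = 18966 J.
W = (14514 − 18966) / 0.4 = -11129 J.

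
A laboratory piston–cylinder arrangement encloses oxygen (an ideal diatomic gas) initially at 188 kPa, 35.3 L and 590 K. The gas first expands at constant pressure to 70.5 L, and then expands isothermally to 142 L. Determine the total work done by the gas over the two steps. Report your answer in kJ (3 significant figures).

W_total ≈ 15.9 kJ

Step 1 (isobaric): W = PΔV = (188 kPa)(70.5 − 35.3 L) = 6618 J.
After step 1: P = 188 kPa, V = 70.5 L, T = 1178 K.
Step 2 (isothermal): W = P₁V₁ ln(V₂/V₁) = (13254) ln(142/70.5) = 9281 J.
W_total = 6618 + 9281 = 15898 J.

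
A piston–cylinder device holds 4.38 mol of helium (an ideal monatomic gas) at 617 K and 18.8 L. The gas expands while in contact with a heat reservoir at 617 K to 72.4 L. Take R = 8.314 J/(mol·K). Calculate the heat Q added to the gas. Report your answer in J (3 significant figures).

Q ≈ 30300 J

Isothermal ⇒ ΔU = 0, so Q = W = nRT ln(V₂/V₁).
Q = (4.38)(8.314)(617) ln(72.4/18.8) = 22468 × 1.348 = 30295 J.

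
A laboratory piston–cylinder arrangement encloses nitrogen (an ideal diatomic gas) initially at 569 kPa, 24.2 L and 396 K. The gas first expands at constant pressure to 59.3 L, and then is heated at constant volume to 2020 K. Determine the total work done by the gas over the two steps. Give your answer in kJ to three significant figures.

W_total ≈ 20.0 kJ

Step 1 (isobaric): W = PΔV = (569 kPa)(59.3 − 24.2 L) = 19972 J.
Step 2 (isochoric): W = 0 (constant volume).
W_total = 19972 + 0 = 19972 J.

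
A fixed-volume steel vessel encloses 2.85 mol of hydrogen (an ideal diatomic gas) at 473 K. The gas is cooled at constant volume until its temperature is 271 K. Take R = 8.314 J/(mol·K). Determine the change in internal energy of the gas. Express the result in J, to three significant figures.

ΔU ≈ -12000 J

Constant volume ⇒ W = 0, so Q = ΔU = nCᵥΔT with Cᵥ = 5R/2 = 20.79 J/(mol·K).
ΔU = (2.85)(20.79)(271 − 473) = -11966 J.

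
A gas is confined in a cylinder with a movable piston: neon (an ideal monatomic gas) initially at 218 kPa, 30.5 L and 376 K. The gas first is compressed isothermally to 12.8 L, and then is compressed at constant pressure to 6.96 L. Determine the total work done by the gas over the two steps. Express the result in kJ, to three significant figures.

W_total ≈ -8.81 kJ

Step 1 (isothermal): W = P₁V₁ ln(V₂/V₁) = (6649) ln(12.8/30.5) = -5773 J.
After step 1: P = 519.5 kPa, V = 12.8 L, T = 376 K.
Step 2 (isobaric): W = PΔV = (519.5 kPa)(6.96 − 12.8 L) = -3034 J.
W_total = -5773 − 3034 = -8807 J.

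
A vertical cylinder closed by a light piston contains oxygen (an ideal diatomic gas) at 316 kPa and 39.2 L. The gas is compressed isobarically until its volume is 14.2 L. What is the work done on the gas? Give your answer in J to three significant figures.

W ≈ 7900 J

Isobaric: W = P ΔV.
W = (316 kPa)(14.2 − 39.2 L) = (316)(-25) = -7900 J.
Work on gas = −W_by = 7900 J.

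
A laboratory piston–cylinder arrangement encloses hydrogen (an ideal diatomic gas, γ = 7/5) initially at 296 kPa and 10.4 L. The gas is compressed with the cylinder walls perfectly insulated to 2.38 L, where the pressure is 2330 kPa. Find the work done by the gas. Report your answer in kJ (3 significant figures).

Adiabatic: W = (P₁V₁ − P₂V₂)/(γ − 1) with γ = 7/5.
P₁V₁ = 3078 J, P₂V₂ = 5545 J.
W = (3078 − 5545) / 0.4 = -6168 J.

W ≈ -6.17 kJ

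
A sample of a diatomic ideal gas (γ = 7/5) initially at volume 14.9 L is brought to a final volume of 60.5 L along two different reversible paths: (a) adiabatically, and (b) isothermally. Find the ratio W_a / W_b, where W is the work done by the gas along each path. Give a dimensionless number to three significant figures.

W_a / W_b ≈ 0.766

Path (a) adiabatic: W = P₁V₁(1 − (V₁/V₂)^(γ−1))/(γ−1) → W_a/(P₁V₁) = 1.073.
Path (b) isothermal: W = P₁V₁ ln(V₂/V₁) → W_b/(P₁V₁) = 1.401.
W_a / W_b = 1.073 / 1.401 = 0.7655.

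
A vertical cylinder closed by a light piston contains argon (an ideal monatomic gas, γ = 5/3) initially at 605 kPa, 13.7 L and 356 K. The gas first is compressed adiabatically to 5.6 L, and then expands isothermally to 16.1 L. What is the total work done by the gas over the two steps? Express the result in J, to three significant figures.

Step 1 (adiabatic): W = (P₁V₁ − P₂V₂)/(γ−1) = (8288 − 15049)/0.667 = -10140 J.
After step 1: P = 2687 kPa, V = 5.6 L, T = 646.4 K.
Step 2 (isothermal): W = P₁V₁ ln(V₂/V₁) = (15049) ln(16.1/5.6) = 15892 J.
W_total = -10140 + 15892 = 5752 J.

W_total ≈ 5750 J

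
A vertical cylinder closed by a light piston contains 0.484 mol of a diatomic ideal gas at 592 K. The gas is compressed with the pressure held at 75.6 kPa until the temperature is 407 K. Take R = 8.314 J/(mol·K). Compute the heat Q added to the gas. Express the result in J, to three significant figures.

Isobaric: W = nRΔT = (0.484)(8.314)(-185) = -744.4 J.
ΔU = nCᵥΔT with Cᵥ = 5R/2: ΔU = (0.484)(20.79)(-185) = -1861 J.
Q = ΔU + W = -1861 − 744.4 = -2606 J.

Q ≈ -2610 J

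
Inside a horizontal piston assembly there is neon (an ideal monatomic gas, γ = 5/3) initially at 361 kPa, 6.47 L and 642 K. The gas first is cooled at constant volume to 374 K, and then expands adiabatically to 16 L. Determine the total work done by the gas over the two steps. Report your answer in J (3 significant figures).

W_total ≈ 925 J

Step 1 (isochoric): W = 0 (constant volume).
After step 1: P = 210.3 kPa (V unchanged).
Step 2 (adiabatic): W = (P₁V₁ − P₂V₂)/(γ−1) = (1361 − 744.1)/0.667 = 924.9 J.
W_total = 0 + 924.9 = 924.9 J.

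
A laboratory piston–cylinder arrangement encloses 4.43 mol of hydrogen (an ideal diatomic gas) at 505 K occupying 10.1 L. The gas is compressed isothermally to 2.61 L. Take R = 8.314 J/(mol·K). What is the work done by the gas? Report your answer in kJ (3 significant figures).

Isothermal: W = nRT ln(V₂/V₁).
W = (4.43)(8.314)(505) × ln(2.61/10.1)
  = 18600 × -1.353
W_by_gas = -25169 J.

W ≈ -25.2 kJ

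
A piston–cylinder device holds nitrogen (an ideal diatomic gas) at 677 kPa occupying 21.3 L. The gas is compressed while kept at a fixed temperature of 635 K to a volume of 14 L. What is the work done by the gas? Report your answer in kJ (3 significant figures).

W ≈ -6.05 kJ

Isothermal: W = nRT ln(V₂/V₁) = P₁V₁ ln(V₂/V₁).
P₁V₁ = (677 kPa)(21.3 L) = 14420 J.
W = 14420 × ln(14/21.3) = 14420 × -0.4196
W_by_gas = -6051 J.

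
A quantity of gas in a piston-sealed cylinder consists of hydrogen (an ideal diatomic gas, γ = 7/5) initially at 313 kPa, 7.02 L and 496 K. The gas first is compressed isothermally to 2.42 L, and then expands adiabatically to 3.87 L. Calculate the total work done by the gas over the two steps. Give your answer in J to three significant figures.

Step 1 (isothermal): W = P₁V₁ ln(V₂/V₁) = (2197) ln(2.42/7.02) = -2340 J.
After step 1: P = 908 kPa, V = 2.42 L, T = 496 K.
Step 2 (adiabatic): W = (P₁V₁ − P₂V₂)/(γ−1) = (2197 − 1821)/0.4 = 940.5 J.
W_total = -2340 + 940.5 = -1400 J.

W_total ≈ -1400 J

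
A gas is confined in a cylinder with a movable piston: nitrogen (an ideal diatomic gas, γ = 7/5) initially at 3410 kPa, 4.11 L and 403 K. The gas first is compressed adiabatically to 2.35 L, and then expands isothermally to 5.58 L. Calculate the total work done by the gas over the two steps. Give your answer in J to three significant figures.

W_total ≈ 6380 J

Step 1 (adiabatic): W = (P₁V₁ − P₂V₂)/(γ−1) = (14015 − 17527)/0.4 = -8780 J.
After step 1: P = 7458 kPa, V = 2.35 L, T = 504 K.
Step 2 (isothermal): W = P₁V₁ ln(V₂/V₁) = (17527) ln(5.58/2.35) = 15157 J.
W_total = -8780 + 15157 = 6377 J.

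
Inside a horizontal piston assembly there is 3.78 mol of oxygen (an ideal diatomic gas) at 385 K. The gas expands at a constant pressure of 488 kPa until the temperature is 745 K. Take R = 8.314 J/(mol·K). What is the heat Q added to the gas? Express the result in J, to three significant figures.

Isobaric: W = nRΔT = (3.78)(8.314)(360) = 11314 J.
ΔU = nCᵥΔT with Cᵥ = 5R/2: ΔU = (3.78)(20.79)(360) = 28284 J.
Q = ΔU + W = 28284 + 11314 = 39598 J.

Q ≈ 39600 J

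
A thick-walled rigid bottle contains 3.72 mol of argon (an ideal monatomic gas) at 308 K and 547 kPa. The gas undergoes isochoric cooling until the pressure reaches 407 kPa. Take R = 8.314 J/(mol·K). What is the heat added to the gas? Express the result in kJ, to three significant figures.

Q ≈ -3.66 kJ

Constant volume ⇒ W = 0, so Q = ΔU = nCᵥΔT with Cᵥ = 3R/2 = 12.47 J/(mol·K).
At constant V, T₂/T₁ = P₂/P₁ ⇒ ΔT = T₁(P₂/P₁ − 1) = 308·(407/547 − 1) = -78.83 K.
ΔU = (3.72)(12.47)(-78.83) = -3657 J.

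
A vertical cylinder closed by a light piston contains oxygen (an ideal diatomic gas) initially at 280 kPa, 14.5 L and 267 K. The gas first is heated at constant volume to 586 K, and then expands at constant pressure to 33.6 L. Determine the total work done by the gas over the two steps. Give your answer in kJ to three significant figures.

W_total ≈ 11.7 kJ

Step 1 (isochoric): W = 0 (constant volume).
After step 1: P = 614.5 kPa (V unchanged).
Step 2 (isobaric): W = PΔV = (614.5 kPa)(33.6 − 14.5 L) = 11738 J.
W_total = 0 + 11738 = 11738 J.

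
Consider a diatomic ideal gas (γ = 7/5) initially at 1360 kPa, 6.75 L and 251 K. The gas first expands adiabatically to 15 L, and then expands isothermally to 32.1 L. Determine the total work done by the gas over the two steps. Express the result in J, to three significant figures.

W_total ≈ 11300 J

Step 1 (adiabatic): W = (P₁V₁ − P₂V₂)/(γ−1) = (9180 − 6670)/0.4 = 6275 J.
After step 1: P = 444.7 kPa, V = 15 L, T = 182.4 K.
Step 2 (isothermal): W = P₁V₁ ln(V₂/V₁) = (6670) ln(32.1/15) = 5075 J.
W_total = 6275 + 5075 = 11350 J.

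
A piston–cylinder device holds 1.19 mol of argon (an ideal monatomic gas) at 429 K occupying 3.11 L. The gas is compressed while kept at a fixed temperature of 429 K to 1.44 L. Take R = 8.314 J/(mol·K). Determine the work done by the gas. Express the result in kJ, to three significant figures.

W ≈ -3.27 kJ

Isothermal: W = nRT ln(V₂/V₁).
W = (1.19)(8.314)(429) × ln(1.44/3.11)
  = 4244 × -0.77
W_by_gas = -3268 J.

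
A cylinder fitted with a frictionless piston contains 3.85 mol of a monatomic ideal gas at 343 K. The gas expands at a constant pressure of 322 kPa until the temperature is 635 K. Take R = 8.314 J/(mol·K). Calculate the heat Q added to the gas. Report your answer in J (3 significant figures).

Q ≈ 23400 J

Isobaric: W = nRΔT = (3.85)(8.314)(292) = 9347 J.
ΔU = nCᵥΔT with Cᵥ = 3R/2: ΔU = (3.85)(12.47)(292) = 14020 J.
Q = ΔU + W = 14020 + 9347 = 23366 J.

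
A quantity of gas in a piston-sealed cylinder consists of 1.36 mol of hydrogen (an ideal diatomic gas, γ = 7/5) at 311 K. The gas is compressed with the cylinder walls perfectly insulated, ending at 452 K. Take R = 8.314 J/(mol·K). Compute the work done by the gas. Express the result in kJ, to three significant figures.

W ≈ -3.99 kJ

Adiabatic ⇒ Q = 0, so W_by = −ΔU = nCᵥ(T₁ − T₂).
Cᵥ = 5R/2 = 20.79 J/(mol·K).
W = (1.36)(20.79)(311 − 452) = -3986 J.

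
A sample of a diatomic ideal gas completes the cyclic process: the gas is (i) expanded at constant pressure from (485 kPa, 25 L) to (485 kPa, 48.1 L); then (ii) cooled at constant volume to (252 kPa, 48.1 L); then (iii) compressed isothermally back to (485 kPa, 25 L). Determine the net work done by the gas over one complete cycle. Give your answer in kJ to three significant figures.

W_net ≈ 3.27 kJ

Leg (i): W = PΔV = (485)(48.1 − 25) = 11204 J.
Leg (ii): W = 0.
Leg (iii): W = PᵢVᵢ ln(V_f/Vᵢ) = (12121) ln(25/48.1) = -7932 J.
W_net = 11204 − 7932 = 3271 J.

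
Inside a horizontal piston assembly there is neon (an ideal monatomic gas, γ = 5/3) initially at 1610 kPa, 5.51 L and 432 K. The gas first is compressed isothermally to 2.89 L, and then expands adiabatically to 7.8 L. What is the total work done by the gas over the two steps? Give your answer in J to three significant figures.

W_total ≈ 718 J

Step 1 (isothermal): W = P₁V₁ ln(V₂/V₁) = (8871) ln(2.89/5.51) = -5725 J.
After step 1: P = 3070 kPa, V = 2.89 L, T = 432 K.
Step 2 (adiabatic): W = (P₁V₁ − P₂V₂)/(γ−1) = (8871 − 4576)/0.667 = 6442 J.
W_total = -5725 + 6442 = 717.6 J.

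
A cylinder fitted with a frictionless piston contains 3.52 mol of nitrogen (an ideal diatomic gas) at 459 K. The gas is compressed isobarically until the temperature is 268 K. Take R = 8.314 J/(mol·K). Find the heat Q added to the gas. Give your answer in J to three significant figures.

Q ≈ -19600 J

Isobaric: W = nRΔT = (3.52)(8.314)(-191) = -5590 J.
ΔU = nCᵥΔT with Cᵥ = 5R/2: ΔU = (3.52)(20.79)(-191) = -13974 J.
Q = ΔU + W = -13974 − 5590 = -19564 J.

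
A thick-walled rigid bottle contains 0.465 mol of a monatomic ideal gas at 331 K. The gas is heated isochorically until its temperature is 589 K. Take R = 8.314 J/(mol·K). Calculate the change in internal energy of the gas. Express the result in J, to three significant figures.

Constant volume ⇒ W = 0, so Q = ΔU = nCᵥΔT with Cᵥ = 3R/2 = 12.47 J/(mol·K).
ΔU = (0.465)(12.47)(589 − 331) = 1496 J.

ΔU ≈ 1500 J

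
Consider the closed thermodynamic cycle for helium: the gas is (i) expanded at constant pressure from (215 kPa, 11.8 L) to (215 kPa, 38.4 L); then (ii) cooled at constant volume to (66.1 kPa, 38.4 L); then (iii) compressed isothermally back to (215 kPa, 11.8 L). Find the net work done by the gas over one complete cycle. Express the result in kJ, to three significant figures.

Leg (i): W = PΔV = (215)(38.4 − 11.8) = 5719 J.
Leg (ii): W = 0.
Leg (iii): W = PᵢVᵢ ln(V_f/Vᵢ) = (2538) ln(11.8/38.4) = -2995 J.
W_net = 5719 − 2995 = 2724 J.

W_net ≈ 2.72 kJ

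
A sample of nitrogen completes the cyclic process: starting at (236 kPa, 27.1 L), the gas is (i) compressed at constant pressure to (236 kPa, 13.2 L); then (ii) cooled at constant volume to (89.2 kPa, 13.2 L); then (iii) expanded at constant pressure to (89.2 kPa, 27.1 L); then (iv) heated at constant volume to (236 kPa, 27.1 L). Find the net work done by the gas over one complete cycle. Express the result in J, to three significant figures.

W_net ≈ -2040 J

Constant-volume legs do no work.
W(i) = (236)(13.2 − 27.1) = -3280 J; W(iii) = (89.2)(27.1 − 13.2) = 1240 J.
W_net = -3280 + 1240 = -2041 J (the counter-clockwise enclosed area).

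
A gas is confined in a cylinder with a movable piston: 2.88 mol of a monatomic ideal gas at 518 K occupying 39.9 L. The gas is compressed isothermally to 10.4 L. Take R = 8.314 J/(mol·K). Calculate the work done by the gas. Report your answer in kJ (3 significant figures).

W ≈ -16.7 kJ

Isothermal: W = nRT ln(V₂/V₁).
W = (2.88)(8.314)(518) × ln(10.4/39.9)
  = 12403 × -1.345
W_by_gas = -16677 J.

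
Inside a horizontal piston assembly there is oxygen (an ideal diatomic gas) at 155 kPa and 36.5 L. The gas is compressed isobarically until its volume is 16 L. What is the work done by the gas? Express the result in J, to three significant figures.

Isobaric: W = P ΔV.
W = (155 kPa)(16 − 36.5 L) = (155)(-20.5) = -3178 J.

W ≈ -3180 J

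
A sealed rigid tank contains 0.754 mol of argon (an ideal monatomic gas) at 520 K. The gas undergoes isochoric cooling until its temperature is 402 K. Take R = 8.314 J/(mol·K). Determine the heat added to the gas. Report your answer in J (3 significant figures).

Constant volume ⇒ W = 0, so Q = ΔU = nCᵥΔT with Cᵥ = 3R/2 = 12.47 J/(mol·K).
ΔU = (0.754)(12.47)(402 − 520) = -1110 J.

Q ≈ -1110 J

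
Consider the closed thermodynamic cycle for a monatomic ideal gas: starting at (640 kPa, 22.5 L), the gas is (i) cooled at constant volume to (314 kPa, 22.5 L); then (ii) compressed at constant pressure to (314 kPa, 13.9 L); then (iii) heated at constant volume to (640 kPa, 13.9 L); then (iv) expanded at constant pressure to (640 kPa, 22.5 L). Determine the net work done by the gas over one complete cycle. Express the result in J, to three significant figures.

W_net ≈ 2800 J

Constant-volume legs do no work.
W(ii) = (314)(13.9 − 22.5) = -2700 J; W(iv) = (640)(22.5 − 13.9) = 5504 J.
W_net = -2700 + 5504 = 2804 J (the clockwise enclosed area).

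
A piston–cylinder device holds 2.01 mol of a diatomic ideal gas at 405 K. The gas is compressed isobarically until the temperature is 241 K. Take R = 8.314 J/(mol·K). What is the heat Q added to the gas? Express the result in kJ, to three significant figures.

Q ≈ -9.59 kJ

Isobaric: W = nRΔT = (2.01)(8.314)(-164) = -2741 J.
ΔU = nCᵥΔT with Cᵥ = 5R/2: ΔU = (2.01)(20.79)(-164) = -6852 J.
Q = ΔU + W = -6852 − 2741 = -9592 J.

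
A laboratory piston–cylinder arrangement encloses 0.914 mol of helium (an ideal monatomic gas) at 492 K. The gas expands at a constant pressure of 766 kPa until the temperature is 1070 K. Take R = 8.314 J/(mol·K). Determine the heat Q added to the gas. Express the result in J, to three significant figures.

Q ≈ 11000 J

Isobaric: W = nRΔT = (0.914)(8.314)(578) = 4392 J.
ΔU = nCᵥΔT with Cᵥ = 3R/2: ΔU = (0.914)(12.47)(578) = 6588 J.
Q = ΔU + W = 6588 + 4392 = 10981 J.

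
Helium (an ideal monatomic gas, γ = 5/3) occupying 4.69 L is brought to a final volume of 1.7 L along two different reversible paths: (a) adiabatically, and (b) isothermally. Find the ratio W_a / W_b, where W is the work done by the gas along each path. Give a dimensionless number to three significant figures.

Path (a) adiabatic: W = P₁V₁(1 − (V₁/V₂)^(γ−1))/(γ−1) → W_a/(P₁V₁) = -1.451.
Path (b) isothermal: W = P₁V₁ ln(V₂/V₁) → W_b/(P₁V₁) = -1.015.
W_a / W_b = -1.451 / -1.015 = 1.429.

W_a / W_b ≈ 1.43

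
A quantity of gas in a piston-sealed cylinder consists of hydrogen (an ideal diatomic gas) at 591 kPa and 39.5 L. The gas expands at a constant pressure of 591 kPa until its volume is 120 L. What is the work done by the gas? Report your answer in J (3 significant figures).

Isobaric: W = P ΔV.
W = (591 kPa)(120 − 39.5 L) = (591)(80.5) = 47576 J.

W ≈ 47600 J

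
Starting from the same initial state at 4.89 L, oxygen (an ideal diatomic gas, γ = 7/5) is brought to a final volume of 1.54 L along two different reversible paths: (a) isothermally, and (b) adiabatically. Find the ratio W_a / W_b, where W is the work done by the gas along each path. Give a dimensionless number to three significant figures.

W_a / W_b ≈ 0.787

Path (a) isothermal: W = P₁V₁ ln(V₂/V₁) → W_a/(P₁V₁) = -1.155.
Path (b) adiabatic: W = P₁V₁(1 − (V₁/V₂)^(γ−1))/(γ−1) → W_b/(P₁V₁) = -1.469.
W_a / W_b = -1.155 / -1.469 = 0.7867.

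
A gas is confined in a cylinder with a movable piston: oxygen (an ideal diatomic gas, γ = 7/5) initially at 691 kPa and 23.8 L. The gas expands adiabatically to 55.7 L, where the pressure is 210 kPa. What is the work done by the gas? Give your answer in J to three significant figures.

W ≈ 11900 J

Adiabatic: W = (P₁V₁ − P₂V₂)/(γ − 1) with γ = 7/5.
P₁V₁ = 16446 J, P₂V₂ = 11697 J.
W = (16446 − 11697) / 0.4 = 11872 J.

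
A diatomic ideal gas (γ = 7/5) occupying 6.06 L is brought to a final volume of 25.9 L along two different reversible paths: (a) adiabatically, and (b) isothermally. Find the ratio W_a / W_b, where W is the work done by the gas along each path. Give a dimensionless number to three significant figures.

W_a / W_b ≈ 0.758

Path (a) adiabatic: W = P₁V₁(1 − (V₁/V₂)^(γ−1))/(γ−1) → W_a/(P₁V₁) = 1.102.
Path (b) isothermal: W = P₁V₁ ln(V₂/V₁) → W_b/(P₁V₁) = 1.453.
W_a / W_b = 1.102 / 1.453 = 0.7584.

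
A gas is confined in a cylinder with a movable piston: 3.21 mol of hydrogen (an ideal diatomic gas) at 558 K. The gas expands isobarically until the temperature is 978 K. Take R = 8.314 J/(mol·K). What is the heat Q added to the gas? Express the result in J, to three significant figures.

Q ≈ 39200 J

Isobaric: W = nRΔT = (3.21)(8.314)(420) = 11209 J.
ΔU = nCᵥΔT with Cᵥ = 5R/2: ΔU = (3.21)(20.79)(420) = 28022 J.
Q = ΔU + W = 28022 + 11209 = 39231 J.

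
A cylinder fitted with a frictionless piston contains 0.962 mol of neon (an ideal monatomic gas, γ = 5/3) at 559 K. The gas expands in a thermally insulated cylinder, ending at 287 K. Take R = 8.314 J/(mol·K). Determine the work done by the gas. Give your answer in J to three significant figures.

Adiabatic ⇒ Q = 0, so W_by = −ΔU = nCᵥ(T₁ − T₂).
Cᵥ = 3R/2 = 12.47 J/(mol·K).
W = (0.962)(12.47)(559 − 287) = 3263 J.

W ≈ 3260 J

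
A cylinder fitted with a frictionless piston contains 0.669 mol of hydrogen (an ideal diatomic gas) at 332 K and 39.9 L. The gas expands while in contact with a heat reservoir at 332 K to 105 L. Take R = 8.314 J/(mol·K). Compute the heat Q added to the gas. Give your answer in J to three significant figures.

Isothermal ⇒ ΔU = 0, so Q = W = nRT ln(V₂/V₁).
Q = (0.669)(8.314)(332) ln(105/39.9) = 1847 × 0.9676 = 1787 J.

Q ≈ 1790 J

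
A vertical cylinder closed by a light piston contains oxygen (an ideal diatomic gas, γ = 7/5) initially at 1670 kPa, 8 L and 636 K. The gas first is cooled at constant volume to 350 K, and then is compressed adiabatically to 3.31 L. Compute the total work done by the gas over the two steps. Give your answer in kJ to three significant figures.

Step 1 (isochoric): W = 0 (constant volume).
After step 1: P = 919 kPa (V unchanged).
Step 2 (adiabatic): W = (P₁V₁ − P₂V₂)/(γ−1) = (7352 − 10465)/0.4 = -7781 J.
W_total = 0 − 7781 = -7781 J.

W_total ≈ -7.78 kJ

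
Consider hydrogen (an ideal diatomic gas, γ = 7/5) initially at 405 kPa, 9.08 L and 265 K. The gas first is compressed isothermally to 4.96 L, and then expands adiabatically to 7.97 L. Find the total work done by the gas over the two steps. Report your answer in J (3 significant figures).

Step 1 (isothermal): W = P₁V₁ ln(V₂/V₁) = (3677) ln(4.96/9.08) = -2224 J.
After step 1: P = 741.4 kPa, V = 4.96 L, T = 265 K.
Step 2 (adiabatic): W = (P₁V₁ − P₂V₂)/(γ−1) = (3677 − 3042)/0.4 = 1589 J.
W_total = -2224 + 1589 = -635 J.

W_total ≈ -635 J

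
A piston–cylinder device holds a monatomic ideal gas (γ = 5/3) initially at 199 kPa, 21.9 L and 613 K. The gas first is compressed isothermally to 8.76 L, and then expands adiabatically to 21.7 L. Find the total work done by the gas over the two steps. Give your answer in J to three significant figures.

Step 1 (isothermal): W = P₁V₁ ln(V₂/V₁) = (4358) ln(8.76/21.9) = -3993 J.
After step 1: P = 497.5 kPa, V = 8.76 L, T = 613 K.
Step 2 (adiabatic): W = (P₁V₁ − P₂V₂)/(γ−1) = (4358 − 2380)/0.667 = 2966 J.
W_total = -3993 + 2966 = -1027 J.

W_total ≈ -1030 J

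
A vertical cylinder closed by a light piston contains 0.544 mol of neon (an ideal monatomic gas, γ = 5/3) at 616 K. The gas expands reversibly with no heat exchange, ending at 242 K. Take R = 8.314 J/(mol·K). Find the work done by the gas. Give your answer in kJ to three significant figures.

Adiabatic ⇒ Q = 0, so W_by = −ΔU = nCᵥ(T₁ − T₂).
Cᵥ = 3R/2 = 12.47 J/(mol·K).
W = (0.544)(12.47)(616 − 242) = 2537 J.

W ≈ 2.54 kJ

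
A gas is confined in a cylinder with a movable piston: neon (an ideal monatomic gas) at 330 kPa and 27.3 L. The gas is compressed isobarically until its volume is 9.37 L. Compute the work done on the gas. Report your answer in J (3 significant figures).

Isobaric: W = P ΔV.
W = (330 kPa)(9.37 − 27.3 L) = (330)(-17.93) = -5917 J.
Work on gas = −W_by = 5917 J.

W ≈ 5920 J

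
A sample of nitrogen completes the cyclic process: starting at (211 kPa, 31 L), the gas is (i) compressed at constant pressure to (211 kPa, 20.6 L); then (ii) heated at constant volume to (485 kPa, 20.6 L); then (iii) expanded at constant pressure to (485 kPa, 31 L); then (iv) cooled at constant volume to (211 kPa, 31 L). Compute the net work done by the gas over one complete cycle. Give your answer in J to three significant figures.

Constant-volume legs do no work.
W(i) = (211)(20.6 − 31) = -2194 J; W(iii) = (485)(31 − 20.6) = 5044 J.
W_net = -2194 + 5044 = 2850 J (the clockwise enclosed area).

W_net ≈ 2850 J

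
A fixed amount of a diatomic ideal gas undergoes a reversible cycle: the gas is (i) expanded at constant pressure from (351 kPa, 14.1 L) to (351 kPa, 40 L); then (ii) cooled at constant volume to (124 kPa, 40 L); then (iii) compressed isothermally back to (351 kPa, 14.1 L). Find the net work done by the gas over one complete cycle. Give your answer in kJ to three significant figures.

Leg (i): W = PΔV = (351)(40 − 14.1) = 9091 J.
Leg (ii): W = 0.
Leg (iii): W = PᵢVᵢ ln(V_f/Vᵢ) = (4960) ln(14.1/40) = -5172 J.
W_net = 9091 − 5172 = 3919 J.

W_net ≈ 3.92 kJ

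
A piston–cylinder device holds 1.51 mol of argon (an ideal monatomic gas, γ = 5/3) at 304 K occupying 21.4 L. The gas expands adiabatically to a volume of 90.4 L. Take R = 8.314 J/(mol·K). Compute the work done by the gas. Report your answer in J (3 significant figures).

Adiabatic: TV^(γ−1) = const with γ = 5/3.
T₂ = T₁ (V₁/V₂)^(γ−1) = 304 × (21.4/90.4)^0.667 = 304 × 0.3827 = 116.3 K.
W_by = nCᵥ(T₁ − T₂) = (1.51)(12.47)(304 − 116.3) = 3534 J.

W ≈ 3530 J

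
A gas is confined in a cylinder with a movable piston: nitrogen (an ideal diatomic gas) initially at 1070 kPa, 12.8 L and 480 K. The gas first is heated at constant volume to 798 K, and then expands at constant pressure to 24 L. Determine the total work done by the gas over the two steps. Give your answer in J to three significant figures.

Step 1 (isochoric): W = 0 (constant volume).
After step 1: P = 1779 kPa (V unchanged).
Step 2 (isobaric): W = PΔV = (1779 kPa)(24 − 12.8 L) = 19923 J.
W_total = 0 + 19923 = 19923 J.

W_total ≈ 19900 J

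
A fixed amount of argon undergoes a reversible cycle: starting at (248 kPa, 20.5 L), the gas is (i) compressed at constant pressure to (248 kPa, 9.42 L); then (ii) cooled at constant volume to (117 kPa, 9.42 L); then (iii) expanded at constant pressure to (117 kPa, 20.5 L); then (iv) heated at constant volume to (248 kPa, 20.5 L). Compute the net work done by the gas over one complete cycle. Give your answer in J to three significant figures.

Constant-volume legs do no work.
W(i) = (248)(9.42 − 20.5) = -2748 J; W(iii) = (117)(20.5 − 9.42) = 1296 J.
W_net = -2748 + 1296 = -1451 J (the counter-clockwise enclosed area).

W_net ≈ -1450 J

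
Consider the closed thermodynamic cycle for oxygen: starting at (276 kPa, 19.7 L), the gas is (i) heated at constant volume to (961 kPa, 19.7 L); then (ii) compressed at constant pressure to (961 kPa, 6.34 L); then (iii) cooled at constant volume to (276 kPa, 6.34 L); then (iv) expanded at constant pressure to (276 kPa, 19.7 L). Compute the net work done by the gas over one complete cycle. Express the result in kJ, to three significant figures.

Constant-volume legs do no work.
W(ii) = (961)(6.34 − 19.7) = -12839 J; W(iv) = (276)(19.7 − 6.34) = 3687 J.
W_net = -12839 + 3687 = -9152 J (the counter-clockwise enclosed area).

W_net ≈ -9.15 kJ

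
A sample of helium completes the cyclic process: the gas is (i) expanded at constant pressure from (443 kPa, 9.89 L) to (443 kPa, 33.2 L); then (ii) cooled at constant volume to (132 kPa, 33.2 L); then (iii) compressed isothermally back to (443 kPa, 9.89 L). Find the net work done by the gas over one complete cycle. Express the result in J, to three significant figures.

W_net ≈ 5020 J

Leg (i): W = PΔV = (443)(33.2 − 9.89) = 10326 J.
Leg (ii): W = 0.
Leg (iii): W = PᵢVᵢ ln(V_f/Vᵢ) = (4382) ln(9.89/33.2) = -5307 J.
W_net = 10326 − 5307 = 5019 J.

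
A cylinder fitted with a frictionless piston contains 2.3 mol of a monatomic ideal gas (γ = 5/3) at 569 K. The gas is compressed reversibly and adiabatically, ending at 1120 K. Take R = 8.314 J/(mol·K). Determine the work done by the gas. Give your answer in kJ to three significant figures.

W ≈ -15.8 kJ

Adiabatic ⇒ Q = 0, so W_by = −ΔU = nCᵥ(T₁ − T₂).
Cᵥ = 3R/2 = 12.47 J/(mol·K).
W = (2.3)(12.47)(569 − 1120) = -15804 J.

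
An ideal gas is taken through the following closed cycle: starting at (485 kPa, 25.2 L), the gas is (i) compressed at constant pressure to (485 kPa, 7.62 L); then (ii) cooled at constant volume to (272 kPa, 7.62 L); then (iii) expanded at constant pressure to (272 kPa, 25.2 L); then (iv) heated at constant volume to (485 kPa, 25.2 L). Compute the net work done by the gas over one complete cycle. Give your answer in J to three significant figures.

W_net ≈ -3740 J

Constant-volume legs do no work.
W(i) = (485)(7.62 − 25.2) = -8526 J; W(iii) = (272)(25.2 − 7.62) = 4782 J.
W_net = -8526 + 4782 = -3745 J (the counter-clockwise enclosed area).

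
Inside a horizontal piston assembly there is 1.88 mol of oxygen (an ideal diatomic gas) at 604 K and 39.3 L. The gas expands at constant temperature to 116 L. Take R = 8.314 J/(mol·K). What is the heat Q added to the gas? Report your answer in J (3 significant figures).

Isothermal ⇒ ΔU = 0, so Q = W = nRT ln(V₂/V₁).
Q = (1.88)(8.314)(604) ln(116/39.3) = 9441 × 1.082 = 10218 J.

Q ≈ 10200 J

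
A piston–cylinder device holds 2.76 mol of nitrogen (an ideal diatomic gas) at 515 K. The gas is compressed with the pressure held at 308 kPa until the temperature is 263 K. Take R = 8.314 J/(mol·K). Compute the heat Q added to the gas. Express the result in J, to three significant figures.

Isobaric: W = nRΔT = (2.76)(8.314)(-252) = -5783 J.
ΔU = nCᵥΔT with Cᵥ = 5R/2: ΔU = (2.76)(20.79)(-252) = -14456 J.
Q = ΔU + W = -14456 − 5783 = -20239 J.

Q ≈ -20200 J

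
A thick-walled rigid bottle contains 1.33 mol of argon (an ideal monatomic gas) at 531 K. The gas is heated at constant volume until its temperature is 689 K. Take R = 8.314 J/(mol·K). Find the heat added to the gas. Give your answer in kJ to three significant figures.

Q ≈ 2.62 kJ

Constant volume ⇒ W = 0, so Q = ΔU = nCᵥΔT with Cᵥ = 3R/2 = 12.47 J/(mol·K).
ΔU = (1.33)(12.47)(689 − 531) = 2621 J.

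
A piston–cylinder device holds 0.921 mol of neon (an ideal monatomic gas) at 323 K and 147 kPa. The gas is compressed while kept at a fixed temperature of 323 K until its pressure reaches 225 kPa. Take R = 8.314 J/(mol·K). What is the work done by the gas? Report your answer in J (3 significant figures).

Isothermal process: W = nRT ln(V₂/V₁) = nRT ln(P₁/P₂).
W = (0.921)(8.314)(323) × ln(147/225)
  = 2473 × ln(0.6533) = 2473 × -0.4257
W_by_gas = -1053 J.

W ≈ -1050 J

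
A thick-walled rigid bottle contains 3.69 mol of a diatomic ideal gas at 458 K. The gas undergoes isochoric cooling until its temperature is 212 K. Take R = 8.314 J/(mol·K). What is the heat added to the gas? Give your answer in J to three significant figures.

Q ≈ -18900 J

Constant volume ⇒ W = 0, so Q = ΔU = nCᵥΔT with Cᵥ = 5R/2 = 20.79 J/(mol·K).
ΔU = (3.69)(20.79)(212 − 458) = -18867 J.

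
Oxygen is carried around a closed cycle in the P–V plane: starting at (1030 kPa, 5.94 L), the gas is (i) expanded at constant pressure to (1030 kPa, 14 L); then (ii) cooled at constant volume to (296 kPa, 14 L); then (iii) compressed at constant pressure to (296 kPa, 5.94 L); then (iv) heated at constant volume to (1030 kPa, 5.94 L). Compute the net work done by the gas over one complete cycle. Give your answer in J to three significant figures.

Constant-volume legs do no work.
W(i) = (1030)(14 − 5.94) = 8302 J; W(iii) = (296)(5.94 − 14) = -2386 J.
W_net = 8302 − 2386 = 5916 J (the clockwise enclosed area).

W_net ≈ 5920 J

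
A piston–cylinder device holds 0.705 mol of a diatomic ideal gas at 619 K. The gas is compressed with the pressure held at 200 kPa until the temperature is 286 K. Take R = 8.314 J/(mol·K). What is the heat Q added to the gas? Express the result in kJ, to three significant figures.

Isobaric: W = nRΔT = (0.705)(8.314)(-333) = -1952 J.
ΔU = nCᵥΔT with Cᵥ = 5R/2: ΔU = (0.705)(20.79)(-333) = -4880 J.
Q = ΔU + W = -4880 − 1952 = -6831 J.

Q ≈ -6.83 kJ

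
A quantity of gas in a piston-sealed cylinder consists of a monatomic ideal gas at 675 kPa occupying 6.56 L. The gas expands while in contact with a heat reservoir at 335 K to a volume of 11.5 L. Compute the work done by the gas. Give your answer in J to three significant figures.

W ≈ 2490 J

Isothermal: W = nRT ln(V₂/V₁) = P₁V₁ ln(V₂/V₁).
P₁V₁ = (675 kPa)(6.56 L) = 4428 J.
W = 4428 × ln(11.5/6.56) = 4428 × 0.5614
W_by_gas = 2486 J.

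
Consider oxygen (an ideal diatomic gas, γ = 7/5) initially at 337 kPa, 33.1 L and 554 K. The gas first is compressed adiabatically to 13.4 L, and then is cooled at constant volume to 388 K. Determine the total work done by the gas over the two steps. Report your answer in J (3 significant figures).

W_total ≈ -12200 J

Step 1 (adiabatic): W = (P₁V₁ − P₂V₂)/(γ−1) = (11155 − 16016)/0.4 = -12153 J.
Step 2 (isochoric): W = 0 (constant volume).
W_total = -12153 + 0 = -12153 J.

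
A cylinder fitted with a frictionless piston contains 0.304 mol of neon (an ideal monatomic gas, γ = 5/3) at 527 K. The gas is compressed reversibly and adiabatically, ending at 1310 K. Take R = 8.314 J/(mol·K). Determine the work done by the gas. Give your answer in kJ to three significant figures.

Adiabatic ⇒ Q = 0, so W_by = −ΔU = nCᵥ(T₁ − T₂).
Cᵥ = 3R/2 = 12.47 J/(mol·K).
W = (0.304)(12.47)(527 − 1310) = -2968 J.

W ≈ -2.97 kJ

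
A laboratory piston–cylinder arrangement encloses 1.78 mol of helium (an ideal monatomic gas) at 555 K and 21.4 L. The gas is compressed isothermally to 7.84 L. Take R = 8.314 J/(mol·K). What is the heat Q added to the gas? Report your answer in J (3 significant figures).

Q ≈ -8250 J

Isothermal ⇒ ΔU = 0, so Q = W = nRT ln(V₂/V₁).
Q = (1.78)(8.314)(555) ln(7.84/21.4) = 8213 × -1.004 = -8248 J.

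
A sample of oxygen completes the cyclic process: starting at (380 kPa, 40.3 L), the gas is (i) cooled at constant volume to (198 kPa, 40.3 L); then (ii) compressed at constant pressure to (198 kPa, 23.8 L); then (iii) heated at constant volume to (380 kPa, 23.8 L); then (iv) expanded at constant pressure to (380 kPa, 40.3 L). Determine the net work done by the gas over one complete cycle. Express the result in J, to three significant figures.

W_net ≈ 3000 J

Constant-volume legs do no work.
W(ii) = (198)(23.8 − 40.3) = -3267 J; W(iv) = (380)(40.3 − 23.8) = 6270 J.
W_net = -3267 + 6270 = 3003 J (the clockwise enclosed area).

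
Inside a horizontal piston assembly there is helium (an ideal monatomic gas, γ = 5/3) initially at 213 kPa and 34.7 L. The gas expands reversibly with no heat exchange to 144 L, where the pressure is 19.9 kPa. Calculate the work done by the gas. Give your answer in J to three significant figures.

Adiabatic: W = (P₁V₁ − P₂V₂)/(γ − 1) with γ = 5/3.
P₁V₁ = 7391 J, P₂V₂ = 2866 J.
W = (7391 − 2866) / 0.6667 = 6788 J.

W ≈ 6790 J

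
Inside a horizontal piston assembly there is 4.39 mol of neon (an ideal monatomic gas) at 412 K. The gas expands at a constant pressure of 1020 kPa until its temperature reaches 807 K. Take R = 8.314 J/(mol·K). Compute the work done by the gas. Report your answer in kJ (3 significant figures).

Isobaric: W = P ΔV = nR ΔT.
W = (4.39)(8.314)(807 − 412) = 14417 J.

W ≈ 14.4 kJ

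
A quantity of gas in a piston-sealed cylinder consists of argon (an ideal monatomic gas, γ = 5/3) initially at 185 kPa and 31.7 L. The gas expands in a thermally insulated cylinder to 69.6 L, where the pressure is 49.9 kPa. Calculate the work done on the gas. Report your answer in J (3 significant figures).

W ≈ -3590 J

Adiabatic: W = (P₁V₁ − P₂V₂)/(γ − 1) with γ = 5/3.
P₁V₁ = 5864 J, P₂V₂ = 3473 J.
W = (5864 − 3473) / 0.6667 = 3587 J.
Work on gas = −W_by = -3587 J.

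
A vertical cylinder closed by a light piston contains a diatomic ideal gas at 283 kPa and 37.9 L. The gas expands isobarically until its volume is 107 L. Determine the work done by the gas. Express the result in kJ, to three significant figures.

Isobaric: W = P ΔV.
W = (283 kPa)(107 − 37.9 L) = (283)(69.1) = 19555 J.

W ≈ 19.6 kJ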